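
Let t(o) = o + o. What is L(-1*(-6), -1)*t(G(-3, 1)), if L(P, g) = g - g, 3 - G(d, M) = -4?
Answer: 0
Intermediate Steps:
G(d, M) = 7 (G(d, M) = 3 - 1*(-4) = 3 + 4 = 7)
L(P, g) = 0
t(o) = 2*o
L(-1*(-6), -1)*t(G(-3, 1)) = 0*(2*7) = 0*14 = 0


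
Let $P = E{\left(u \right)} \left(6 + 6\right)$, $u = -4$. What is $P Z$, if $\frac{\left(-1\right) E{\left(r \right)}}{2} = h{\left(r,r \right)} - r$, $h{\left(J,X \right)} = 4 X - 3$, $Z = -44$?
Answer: $-15840$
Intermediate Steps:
$h{\left(J,X \right)} = -3 + 4 X$
$E{\left(r \right)} = 6 - 6 r$ ($E{\left(r \right)} = - 2 \left(\left(-3 + 4 r\right) - r\right) = - 2 \left(-3 + 3 r\right) = 6 - 6 r$)
$P = 360$ ($P = \left(6 - -24\right) \left(6 + 6\right) = \left(6 + 24\right) 12 = 30 \cdot 12 = 360$)
$P Z = 360 \left(-44\right) = -15840$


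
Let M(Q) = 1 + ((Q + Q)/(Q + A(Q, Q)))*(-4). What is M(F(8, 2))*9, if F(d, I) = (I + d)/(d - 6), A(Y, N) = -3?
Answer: -171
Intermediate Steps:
F(d, I) = (I + d)/(-6 + d)
M(Q) = 1 - 8*Q/(-3 + Q) (M(Q) = 1 + ((Q + Q)/(Q - 3))*(-4) = 1 + ((2*Q)/(-3 + Q))*(-4) = 1 + (2*Q/(-3 + Q))*(-4) = 1 - 8*Q/(-3 + Q))
M(F(8, 2))*9 = ((-3 - 7*(2 + 8)/(-6 + 8))/(-3 + (2 + 8)/(-6 + 8)))*9 = ((-3 - 7*10/2)/(-3 + 10/2))*9 = ((-3 - 7*10/2)/(-3 + (½)*10))*9 = ((-3 - 7*5)/(-3 + 5))*9 = ((-3 - 35)/2)*9 = ((½)*(-38))*9 = -19*9 = -171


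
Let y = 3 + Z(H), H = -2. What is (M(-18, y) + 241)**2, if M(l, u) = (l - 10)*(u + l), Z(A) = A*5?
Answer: 885481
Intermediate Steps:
Z(A) = 5*A
y = -7 (y = 3 + 5*(-2) = 3 - 10 = -7)
M(l, u) = (-10 + l)*(l + u)
(M(-18, y) + 241)**2 = (((-18)**2 - 10*(-18) - 10*(-7) - 18*(-7)) + 241)**2 = ((324 + 180 + 70 + 126) + 241)**2 = (700 + 241)**2 = 941**2 = 885481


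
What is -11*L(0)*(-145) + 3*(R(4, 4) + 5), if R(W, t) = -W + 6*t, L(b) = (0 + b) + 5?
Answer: 8050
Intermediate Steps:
L(b) = 5 + b (L(b) = b + 5 = 5 + b)
-11*L(0)*(-145) + 3*(R(4, 4) + 5) = -11*(5 + 0)*(-145) + 3*((-1*4 + 6*4) + 5) = -11*5*(-145) + 3*((-4 + 24) + 5) = -55*(-145) + 3*(20 + 5) = 7975 + 3*25 = 7975 + 75 = 8050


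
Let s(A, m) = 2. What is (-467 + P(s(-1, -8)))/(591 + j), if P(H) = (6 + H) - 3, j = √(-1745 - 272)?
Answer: -136521/175649 + 231*I*√2017/175649 ≈ -0.77724 + 0.059063*I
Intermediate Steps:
j = I*√2017 (j = √(-2017) = I*√2017 ≈ 44.911*I)
P(H) = 3 + H
(-467 + P(s(-1, -8)))/(591 + j) = (-467 + (3 + 2))/(591 + I*√2017) = (-467 + 5)/(591 + I*√2017) = -462/(591 + I*√2017)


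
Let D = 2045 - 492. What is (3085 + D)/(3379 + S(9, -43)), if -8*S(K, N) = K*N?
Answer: 37104/27419 ≈ 1.3532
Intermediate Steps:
S(K, N) = -K*N/8
D = 1553
(3085 + D)/(3379 + S(9, -43)) = (3085 + 1553)/(3379 - ⅛*9*(-43)) = 4638/(3379 + 387/8) = 4638/(27419/8) = 4638*(8/27419) = 37104/27419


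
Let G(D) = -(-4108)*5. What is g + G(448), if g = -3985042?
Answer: -3964502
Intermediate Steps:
G(D) = 20540 (G(D) = -1027*(-20) = 20540)
g + G(448) = -3985042 + 20540 = -3964502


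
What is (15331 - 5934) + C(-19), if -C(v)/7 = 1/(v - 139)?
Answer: 1484733/158 ≈ 9397.0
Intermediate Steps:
C(v) = -7/(-139 + v) (C(v) = -7/(v - 139) = -7/(-139 + v))
(15331 - 5934) + C(-19) = (15331 - 5934) - 7/(-139 - 19) = 9397 - 7/(-158) = 9397 - 7*(-1/158) = 9397 + 7/158 = 1484733/158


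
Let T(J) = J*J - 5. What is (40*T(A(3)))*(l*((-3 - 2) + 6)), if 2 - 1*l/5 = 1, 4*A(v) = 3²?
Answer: 25/2 ≈ 12.500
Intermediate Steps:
A(v) = 9/4 (A(v) = (¼)*3² = (¼)*9 = 9/4)
l = 5 (l = 10 - 5*1 = 10 - 5 = 5)
T(J) = -5 + J² (T(J) = J² - 5 = -5 + J²)
(40*T(A(3)))*(l*((-3 - 2) + 6)) = (40*(-5 + (9/4)²))*(5*((-3 - 2) + 6)) = (40*(-5 + 81/16))*(5*(-5 + 6)) = (40*(1/16))*(5*1) = (5/2)*5 = 25/2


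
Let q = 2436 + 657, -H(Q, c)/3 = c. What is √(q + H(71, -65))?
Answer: 2*√822 ≈ 57.341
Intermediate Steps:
H(Q, c) = -3*c
q = 3093
√(q + H(71, -65)) = √(3093 - 3*(-65)) = √(3093 + 195) = √3288 = 2*√822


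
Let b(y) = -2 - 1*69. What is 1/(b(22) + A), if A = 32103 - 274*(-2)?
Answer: 1/32580 ≈ 3.0694e-5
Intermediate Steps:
b(y) = -71 (b(y) = -2 - 69 = -71)
A = 32651 (A = 32103 + 548 = 32651)
1/(b(22) + A) = 1/(-71 + 32651) = 1/32580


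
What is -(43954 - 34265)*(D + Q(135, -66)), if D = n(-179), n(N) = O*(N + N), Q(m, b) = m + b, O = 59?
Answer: 203982517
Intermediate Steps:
Q(m, b) = b + m
n(N) = 118*N (n(N) = 59*(N + N) = 59*(2*N) = 118*N)
D = -21122 (D = 118*(-179) = -21122)
-(43954 - 34265)*(D + Q(135, -66)) = -(43954 - 34265)*(-21122 + (-66 + 135)) = -9689*(-21122 + 69) = -9689*(-21053) = -1*(-203982517) = 203982517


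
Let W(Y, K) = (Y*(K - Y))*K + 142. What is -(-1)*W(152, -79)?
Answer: 2773990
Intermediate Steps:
W(Y, K) = 142 + K*Y*(K - Y) (W(Y, K) = K*Y*(K - Y) + 142 = 142 + K*Y*(K - Y))
-(-1)*W(152, -79) = -(-1)*(142 + 152*(-79)² - 1*(-79)*152²) = -(-1)*(142 + 152*6241 - 1*(-79)*23104) = -(-1)*(142 + 948632 + 1825216) = -(-1)*2773990 = -1*(-2773990) = 2773990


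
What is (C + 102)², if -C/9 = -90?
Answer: 831744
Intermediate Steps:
C = 810 (C = -9*(-90) = 810)
(C + 102)² = (810 + 102)² = 912² = 831744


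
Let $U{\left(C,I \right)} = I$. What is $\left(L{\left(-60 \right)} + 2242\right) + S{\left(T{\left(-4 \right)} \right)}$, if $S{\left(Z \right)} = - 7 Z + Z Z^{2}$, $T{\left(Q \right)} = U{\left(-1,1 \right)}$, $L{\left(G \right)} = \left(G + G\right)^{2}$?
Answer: $16636$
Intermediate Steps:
$L{\left(G \right)} = 4 G^{2}$ ($L{\left(G \right)} = \left(2 G\right)^{2} = 4 G^{2}$)
$T{\left(Q \right)} = 1$
$S{\left(Z \right)} = Z^{3} - 7 Z$ ($S{\left(Z \right)} = - 7 Z + Z^{3} = Z^{3} - 7 Z$)
$\left(L{\left(-60 \right)} + 2242\right) + S{\left(T{\left(-4 \right)} \right)} = \left(4 \left(-60\right)^{2} + 2242\right) + 1 \left(-7 + 1^{2}\right) = \left(4 \cdot 3600 + 2242\right) + 1 \left(-7 + 1\right) = \left(14400 + 2242\right) + 1 \left(-6\right) = 16642 - 6 = 16636$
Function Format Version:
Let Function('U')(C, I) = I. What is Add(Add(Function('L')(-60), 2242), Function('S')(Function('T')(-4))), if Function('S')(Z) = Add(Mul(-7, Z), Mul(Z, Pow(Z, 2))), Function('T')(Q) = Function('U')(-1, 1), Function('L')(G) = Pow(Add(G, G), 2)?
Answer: 16636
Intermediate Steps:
Function('L')(G) = Mul(4, Pow(G, 2)) (Function('L')(G) = Pow(Mul(2, G), 2) = Mul(4, Pow(G, 2)))
Function('T')(Q) = 1
Function('S')(Z) = Add(Pow(Z, 3), Mul(-7, Z)) (Function('S')(Z) = Add(Mul(-7, Z), Pow(Z, 3)) = Add(Pow(Z, 3), Mul(-7, Z)))
Add(Add(Function('L')(-60), 2242), Function('S')(Function('T')(-4))) = Add(Add(Mul(4, Pow(-60, 2)), 2242), Mul(1, Add(-7, Pow(1, 2)))) = Add(Add(Mul(4, 3600), 2242), Mul(1, Add(-7, 1))) = Add(Add(14400, 2242), Mul(1, -6)) = Add(16642, -6) = 16636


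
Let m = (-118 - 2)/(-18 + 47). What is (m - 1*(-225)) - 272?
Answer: -1483/29 ≈ -51.138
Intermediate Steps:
m = -120/29 ≈ -4.1379
(m - 1*(-225)) - 272 = (-120/29 - 1*(-225)) - 272 = (-120/29 + 225) - 272 = 6405/29 - 272 = -1483/29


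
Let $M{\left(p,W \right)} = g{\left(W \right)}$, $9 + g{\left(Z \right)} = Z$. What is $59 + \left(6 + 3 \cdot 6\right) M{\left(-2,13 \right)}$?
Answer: $155$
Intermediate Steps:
$g{\left(Z \right)} = -9 + Z$
$M{\left(p,W \right)} = -9 + W$
$59 + \left(6 + 3 \cdot 6\right) M{\left(-2,13 \right)} = 59 + \left(6 + 3 \cdot 6\right) \left(-9 + 13\right) = 59 + \left(6 + 18\right) 4 = 59 + 24 \cdot 4 = 59 + 96 = 155$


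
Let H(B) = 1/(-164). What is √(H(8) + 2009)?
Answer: 5*√540339/82 ≈ 44.822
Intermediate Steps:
H(B) = -1/164
√(H(8) + 2009) = √(-1/164 + 2009) = √(329475/164) = 5*√540339/82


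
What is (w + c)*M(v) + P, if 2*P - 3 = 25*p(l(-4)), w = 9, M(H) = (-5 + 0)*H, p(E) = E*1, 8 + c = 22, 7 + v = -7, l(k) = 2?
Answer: 3273/2 ≈ 1636.5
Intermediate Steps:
v = -14 (v = -7 - 7 = -14)
c = 14 (c = -8 + 22 = 14)
p(E) = E
M(H) = -5*H
P = 53/2 (P = 3/2 + (25*2)/2 = 3/2 + (½)*50 = 3/2 + 25 = 53/2 ≈ 26.500)
(w + c)*M(v) + P = (9 + 14)*(-5*(-14)) + 53/2 = 23*70 + 53/2 = 1610 + 53/2 = 3273/2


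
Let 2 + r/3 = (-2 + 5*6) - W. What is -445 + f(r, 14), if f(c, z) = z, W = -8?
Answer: -431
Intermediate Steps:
r = 102 (r = -6 + 3*((-2 + 5*6) - 1*(-8)) = -6 + 3*((-2 + 30) + 8) = -6 + 3*(28 + 8) = -6 + 3*36 = -6 + 108 = 102)
-445 + f(r, 14) = -445 + 14 = -431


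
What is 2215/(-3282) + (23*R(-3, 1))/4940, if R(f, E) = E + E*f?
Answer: -1386634/2026635 ≈ -0.68421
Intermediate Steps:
2215/(-3282) + (23*R(-3, 1))/4940 = 2215/(-3282) + (23*(1*(1 - 3)))/4940 = 2215*(-1/3282) + (23*(1*(-2)))*(1/4940) = -2215/3282 + (23*(-2))*(1/4940) = -2215/3282 - 46*1/4940 = -2215/3282 - 23/2470 = -1386634/2026635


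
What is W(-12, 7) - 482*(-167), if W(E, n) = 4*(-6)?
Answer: 80470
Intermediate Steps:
W(E, n) = -24
W(-12, 7) - 482*(-167) = -24 - 482*(-167) = -24 + 80494 = 80470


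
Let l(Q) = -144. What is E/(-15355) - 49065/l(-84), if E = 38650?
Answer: 49855165/147408 ≈ 338.21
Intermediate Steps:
E/(-15355) - 49065/l(-84) = 38650/(-15355) - 49065/(-144) = 38650*(-1/15355) - 49065*(-1/144) = -7730/3071 + 16355/48 = 49855165/147408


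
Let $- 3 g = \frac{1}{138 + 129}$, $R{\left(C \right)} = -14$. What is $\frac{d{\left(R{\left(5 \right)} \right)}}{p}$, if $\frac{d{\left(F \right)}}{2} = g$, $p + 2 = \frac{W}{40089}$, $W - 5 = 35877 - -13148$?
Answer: $\frac{13363}{4158258} \approx 0.0032136$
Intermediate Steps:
$W = 49030$ ($W = 5 + \left(35877 - -13148\right) = 5 + \left(35877 + 13148\right) = 5 + 49025 = 49030$)
$p = - \frac{31148}{40089}$ ($p = -2 + \frac{49030}{40089} = - \frac{31148}{40089} \approx -0.77697$)
$g = - \frac{1}{801}$ ($g = - \frac{1}{3 \left(138 + 129\right)} = - \frac{1}{3 \cdot 267} = \left(- \frac{1}{3}\right) \frac{1}{267} = - \frac{1}{801} \approx -0.0012484$)
$d{\left(F \right)} = - \frac{2}{801}$ ($d{\left(F \right)} = 2 \left(- \frac{1}{801}\right) = - \frac{2}{801}$)
$\frac{d{\left(R{\left(5 \right)} \right)}}{p} = - \frac{2}{801 \left(- \frac{31148}{40089}\right)} = \left(- \frac{2}{801}\right) \left(- \frac{40089}{31148}\right) = \frac{13363}{4158258}$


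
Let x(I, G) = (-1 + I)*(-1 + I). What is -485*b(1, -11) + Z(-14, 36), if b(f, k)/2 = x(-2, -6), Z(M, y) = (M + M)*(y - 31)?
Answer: -8870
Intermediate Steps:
Z(M, y) = 2*M*(-31 + y) (Z(M, y) = (2*M)*(-31 + y) = 2*M*(-31 + y))
x(I, G) = (-1 + I)²
b(f, k) = 18 (b(f, k) = 2*(-1 - 2)² = 2*(-3)² = 2*9 = 18)
-485*b(1, -11) + Z(-14, 36) = -485*18 + 2*(-14)*(-31 + 36) = -8730 + 2*(-14)*5 = -8730 - 140 = -8870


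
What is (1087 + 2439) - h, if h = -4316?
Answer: 7842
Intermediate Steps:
(1087 + 2439) - h = (1087 + 2439) - 1*(-4316) = 3526 + 4316 = 7842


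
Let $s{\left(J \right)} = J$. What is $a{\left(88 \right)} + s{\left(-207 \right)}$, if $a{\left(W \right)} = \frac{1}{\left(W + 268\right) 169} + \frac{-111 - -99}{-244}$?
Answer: $- \frac{759510275}{3670004} \approx -206.95$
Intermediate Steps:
$a{\left(W \right)} = \frac{3}{61} + \frac{1}{169 \left(268 + W\right)}$ ($a{\left(W \right)} = \frac{1}{268 + W} \frac{1}{169} + \left(-111 + 99\right) \left(- \frac{1}{244}\right) = \frac{1}{169 \left(268 + W\right)} - - \frac{3}{61} = \frac{1}{169 \left(268 + W\right)} + \frac{3}{61} = \frac{3}{61} + \frac{1}{169 \left(268 + W\right)}$)
$a{\left(88 \right)} + s{\left(-207 \right)} = \frac{135937 + 507 \cdot 88}{10309 \left(268 + 88\right)} - 207 = \frac{135937 + 44616}{10309 \cdot 356} - 207 = \frac{1}{10309} \cdot \frac{1}{356} \cdot 180553 - 207 = \frac{180553}{3670004} - 207 = - \frac{759510275}{3670004}$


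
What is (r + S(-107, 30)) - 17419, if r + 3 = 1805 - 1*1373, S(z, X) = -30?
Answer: -17020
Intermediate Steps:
r = 429 (r = -3 + (1805 - 1*1373) = -3 + (1805 - 1373) = -3 + 432 = 429)
(r + S(-107, 30)) - 17419 = (429 - 30) - 17419 = 399 - 17419 = -17020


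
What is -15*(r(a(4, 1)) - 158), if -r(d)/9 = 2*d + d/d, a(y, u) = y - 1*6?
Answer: 1965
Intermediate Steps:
a(y, u) = -6 + y (a(y, u) = y - 6 = -6 + y)
r(d) = -9 - 18*d (r(d) = -9*(2*d + d/d) = -9*(2*d + 1) = -9*(1 + 2*d) = -9 - 18*d)
-15*(r(a(4, 1)) - 158) = -15*((-9 - 18*(-6 + 4)) - 158) = -15*((-9 - 18*(-2)) - 158) = -15*((-9 + 36) - 158) = -15*(27 - 158) = -15*(-131) = 1965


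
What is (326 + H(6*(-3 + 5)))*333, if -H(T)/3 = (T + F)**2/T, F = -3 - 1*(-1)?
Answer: 100233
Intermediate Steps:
F = -2 (F = -3 + 1 = -2)
H(T) = -3*(-2 + T)**2/T (H(T) = -3*(T - 2)**2/T = -3*(-2 + T)**2/T)
(326 + H(6*(-3 + 5)))*333 = (326 - 3*(-2 + 6*(-3 + 5))**2/(6*(-3 + 5)))*333 = (326 - 3*(-2 + 6*2)**2/(6*2))*333 = (326 - 3*(-2 + 12)**2/12)*333 = (326 - 3*1/12*10**2)*333 = (326 - 3*1/12*100)*333 = (326 - 25)*333 = 301*333 = 100233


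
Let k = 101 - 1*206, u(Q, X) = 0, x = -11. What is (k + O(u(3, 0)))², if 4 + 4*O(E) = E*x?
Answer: 11236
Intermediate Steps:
O(E) = -1 - 11*E/4 (O(E) = -1 + (E*(-11))/4 = -1 + (-11*E)/4 = -1 - 11*E/4)
k = -105 (k = 101 - 206 = -105)
(k + O(u(3, 0)))² = (-105 + (-1 - 11/4*0))² = (-105 + (-1 + 0))² = (-105 - 1)² = (-106)² = 11236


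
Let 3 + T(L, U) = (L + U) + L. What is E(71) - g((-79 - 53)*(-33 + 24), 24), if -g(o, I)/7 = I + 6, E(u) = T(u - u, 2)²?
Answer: 211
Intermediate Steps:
T(L, U) = -3 + U + 2*L (T(L, U) = -3 + ((L + U) + L) = -3 + (U + 2*L) = -3 + U + 2*L)
E(u) = 1 (E(u) = (-3 + 2 + 2*(u - u))² = (-3 + 2 + 2*0)² = (-3 + 2 + 0)² = (-1)² = 1)
g(o, I) = -42 - 7*I (g(o, I) = -7*(I + 6) = -7*(6 + I) = -42 - 7*I)
E(71) - g((-79 - 53)*(-33 + 24), 24) = 1 - (-42 - 7*24) = 1 - (-42 - 168) = 1 - 1*(-210) = 1 + 210 = 211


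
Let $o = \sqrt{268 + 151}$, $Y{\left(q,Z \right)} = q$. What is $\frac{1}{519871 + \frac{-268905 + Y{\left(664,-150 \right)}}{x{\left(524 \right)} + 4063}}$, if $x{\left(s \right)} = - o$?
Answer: $\frac{8580706662867}{4460294037221754845} + \frac{268241 \sqrt{419}}{4460294037221754845} \approx 1.9238 \cdot 10^{-6}$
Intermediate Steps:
$o = \sqrt{419} \approx 20.469$
$x{\left(s \right)} = - \sqrt{419}$
$\frac{1}{519871 + \frac{-268905 + Y{\left(664,-150 \right)}}{x{\left(524 \right)} + 4063}} = \frac{1}{519871 + \frac{-268905 + 664}{- \sqrt{419} + 4063}} = \frac{1}{519871 - \frac{268241}{4063 - \sqrt{419}}}$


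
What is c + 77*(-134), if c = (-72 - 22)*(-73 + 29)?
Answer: -6182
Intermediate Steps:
c = 4136 (c = -94*(-44) = 4136)
c + 77*(-134) = 4136 + 77*(-134) = 4136 - 10318 = -6182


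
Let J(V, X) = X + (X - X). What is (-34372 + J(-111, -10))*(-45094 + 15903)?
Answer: 1003644962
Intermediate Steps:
J(V, X) = X (J(V, X) = X + 0 = X)
(-34372 + J(-111, -10))*(-45094 + 15903) = (-34372 - 10)*(-45094 + 15903) = -34382*(-29191) = 1003644962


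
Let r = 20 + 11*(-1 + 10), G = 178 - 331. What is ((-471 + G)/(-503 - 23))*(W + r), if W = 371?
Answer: 152880/263 ≈ 581.29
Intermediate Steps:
G = -153
r = 119 (r = 20 + 11*9 = 20 + 99 = 119)
((-471 + G)/(-503 - 23))*(W + r) = ((-471 - 153)/(-503 - 23))*(371 + 119) = -624/(-526)*490 = -624*(-1/526)*490 = (312/263)*490 = 152880/263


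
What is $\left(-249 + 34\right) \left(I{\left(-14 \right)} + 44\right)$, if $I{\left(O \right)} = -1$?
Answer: $-9245$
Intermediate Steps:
$\left(-249 + 34\right) \left(I{\left(-14 \right)} + 44\right) = \left(-249 + 34\right) \left(-1 + 44\right) = \left(-215\right) 43 = -9245$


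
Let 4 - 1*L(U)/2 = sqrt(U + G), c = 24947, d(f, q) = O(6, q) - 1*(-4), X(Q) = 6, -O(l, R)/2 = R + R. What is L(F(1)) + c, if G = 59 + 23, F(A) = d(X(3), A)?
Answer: 24955 - 2*sqrt(82) ≈ 24937.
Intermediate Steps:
O(l, R) = -4*R (O(l, R) = -2*(R + R) = -4*R)
d(f, q) = 4 - 4*q (d(f, q) = -4*q - 1*(-4) = -4*q + 4 = 4 - 4*q)
F(A) = 4 - 4*A
G = 82
L(U) = 8 - 2*sqrt(82 + U) (L(U) = 8 - 2*sqrt(U + 82) = 8 - 2*sqrt(82 + U))
L(F(1)) + c = (8 - 2*sqrt(82 + (4 - 4*1))) + 24947 = (8 - 2*sqrt(82 + (4 - 4))) + 24947 = (8 - 2*sqrt(82 + 0)) + 24947 = (8 - 2*sqrt(82)) + 24947 = 24955 - 2*sqrt(82)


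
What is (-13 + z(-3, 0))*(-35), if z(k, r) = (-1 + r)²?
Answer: 420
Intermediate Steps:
(-13 + z(-3, 0))*(-35) = (-13 + (-1 + 0)²)*(-35) = (-13 + (-1)²)*(-35) = (-13 + 1)*(-35) = -12*(-35) = 420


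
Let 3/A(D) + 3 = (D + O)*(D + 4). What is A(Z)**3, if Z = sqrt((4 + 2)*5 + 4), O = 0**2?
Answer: 80383/2685619 - 13708*sqrt(34)/2685619 ≈ 0.00016842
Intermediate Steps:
O = 0
Z = sqrt(34) (Z = sqrt(6*5 + 4) = sqrt(30 + 4) = sqrt(34) ≈ 5.8309)
A(D) = 3/(-3 + D*(4 + D)) (A(D) = 3/(-3 + (D + 0)*(D + 4)) = 3/(-3 + D*(4 + D)))
A(Z)**3 = (3/(-3 + (sqrt(34))**2 + 4*sqrt(34)))**3 = (3/(-3 + 34 + 4*sqrt(34)))**3 = (3/(31 + 4*sqrt(34)))**3 = 27/(31 + 4*sqrt(34))**3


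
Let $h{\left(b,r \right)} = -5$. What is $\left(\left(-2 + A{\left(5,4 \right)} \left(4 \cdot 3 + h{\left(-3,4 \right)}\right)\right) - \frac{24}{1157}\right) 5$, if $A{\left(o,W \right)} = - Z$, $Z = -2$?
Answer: $\frac{69300}{1157} \approx 59.896$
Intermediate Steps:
$A{\left(o,W \right)} = 2$ ($A{\left(o,W \right)} = \left(-1\right) \left(-2\right) = 2$)
$\left(\left(-2 + A{\left(5,4 \right)} \left(4 \cdot 3 + h{\left(-3,4 \right)}\right)\right) - \frac{24}{1157}\right) 5 = \left(\left(-2 + 2 \left(4 \cdot 3 - 5\right)\right) - \frac{24}{1157}\right) 5 = \left(\left(-2 + 2 \left(12 - 5\right)\right) - \frac{24}{1157}\right) 5 = \left(\left(-2 + 2 \cdot 7\right) - \frac{24}{1157}\right) 5 = \left(\left(-2 + 14\right) - \frac{24}{1157}\right) 5 = \left(12 - \frac{24}{1157}\right) 5 = \frac{13860}{1157} \cdot 5 = \frac{69300}{1157}$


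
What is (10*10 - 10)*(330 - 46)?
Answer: 25560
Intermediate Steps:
(10*10 - 10)*(330 - 46) = (100 - 10)*284 = 90*284 = 25560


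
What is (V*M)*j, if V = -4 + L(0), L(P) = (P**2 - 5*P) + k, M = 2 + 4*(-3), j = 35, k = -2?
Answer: 2100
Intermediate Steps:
M = -10 (M = 2 - 12 = -10)
L(P) = -2 + P**2 - 5*P (L(P) = (P**2 - 5*P) - 2 = -2 + P**2 - 5*P)
V = -6 (V = -4 + (-2 + 0**2 - 5*0) = -4 + (-2 + 0 + 0) = -4 - 2 = -6)
(V*M)*j = -6*(-10)*35 = 60*35 = 2100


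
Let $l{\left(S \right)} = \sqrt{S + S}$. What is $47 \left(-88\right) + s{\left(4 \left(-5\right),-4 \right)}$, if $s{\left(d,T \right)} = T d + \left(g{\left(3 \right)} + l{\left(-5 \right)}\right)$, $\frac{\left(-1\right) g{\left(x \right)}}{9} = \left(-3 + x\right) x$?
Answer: $-4056 + i \sqrt{10} \approx -4056.0 + 3.1623 i$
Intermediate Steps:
$l{\left(S \right)} = \sqrt{2} \sqrt{S}$ ($l{\left(S \right)} = \sqrt{2 S} = \sqrt{2} \sqrt{S}$)
$g{\left(x \right)} = - 9 x \left(-3 + x\right)$ ($g{\left(x \right)} = - 9 \left(-3 + x\right) x = - 9 x \left(-3 + x\right)$)
$s{\left(d,T \right)} = i \sqrt{10} + T d$ ($s{\left(d,T \right)} = T d + \left(9 \cdot 3 \left(3 - 3\right) + \sqrt{2} \sqrt{-5}\right) = T d + \left(9 \cdot 3 \left(3 - 3\right) + \sqrt{2} i \sqrt{5}\right) = T d + \left(9 \cdot 3 \cdot 0 + i \sqrt{10}\right) = T d + \left(0 + i \sqrt{10}\right) = T d + i \sqrt{10} = i \sqrt{10} + T d$)
$47 \left(-88\right) + s{\left(4 \left(-5\right),-4 \right)} = 47 \left(-88\right) - \left(- i \sqrt{10} + 4 \cdot 4 \left(-5\right)\right) = -4136 + \left(i \sqrt{10} - -80\right) = -4136 + \left(i \sqrt{10} + 80\right) = -4136 + \left(80 + i \sqrt{10}\right) = -4056 + i \sqrt{10}$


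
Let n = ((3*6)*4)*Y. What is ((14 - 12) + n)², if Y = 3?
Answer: 47524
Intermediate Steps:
n = 216 (n = ((3*6)*4)*3 = (18*4)*3 = 72*3 = 216)
((14 - 12) + n)² = ((14 - 12) + 216)² = (2 + 216)² = 218² = 47524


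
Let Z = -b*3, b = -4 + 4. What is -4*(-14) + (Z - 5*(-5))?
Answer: 81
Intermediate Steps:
b = 0
Z = 0 (Z = -1*0*3 = 0*3 = 0)
-4*(-14) + (Z - 5*(-5)) = -4*(-14) + (0 - 5*(-5)) = 56 + (0 + 25) = 56 + 25 = 81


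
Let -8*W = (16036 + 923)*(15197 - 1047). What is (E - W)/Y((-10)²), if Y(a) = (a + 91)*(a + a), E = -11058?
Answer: 119940693/152800 ≈ 784.95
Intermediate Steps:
W = -119984925/4 (W = -(16036 + 923)*(15197 - 1047)/8 = -16959*14150/8 = -⅛*239969850 = -119984925/4 ≈ -2.9996e+7)
Y(a) = 2*a*(91 + a) (Y(a) = (91 + a)*(2*a) = 2*a*(91 + a))
(E - W)/Y((-10)²) = (-11058 - 1*(-119984925/4))/((2*(-10)²*(91 + (-10)²))) = (-11058 + 119984925/4)/((2*100*(91 + 100))) = 119940693/(4*((2*100*191))) = (119940693/4)/38200 = (119940693/4)*(1/38200) = 119940693/152800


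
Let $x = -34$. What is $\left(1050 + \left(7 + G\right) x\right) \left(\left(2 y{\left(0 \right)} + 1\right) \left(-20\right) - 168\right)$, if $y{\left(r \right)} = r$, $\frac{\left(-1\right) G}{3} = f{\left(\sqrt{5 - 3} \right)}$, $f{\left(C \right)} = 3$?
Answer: $-210184$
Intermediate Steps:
$G = -9$ ($G = \left(-3\right) 3 = -9$)
$\left(1050 + \left(7 + G\right) x\right) \left(\left(2 y{\left(0 \right)} + 1\right) \left(-20\right) - 168\right) = \left(1050 + \left(7 - 9\right) \left(-34\right)\right) \left(\left(2 \cdot 0 + 1\right) \left(-20\right) - 168\right) = \left(1050 - -68\right) \left(\left(0 + 1\right) \left(-20\right) - 168\right) = \left(1050 + 68\right) \left(1 \left(-20\right) - 168\right) = 1118 \left(-20 - 168\right) = 1118 \left(-188\right) = -210184$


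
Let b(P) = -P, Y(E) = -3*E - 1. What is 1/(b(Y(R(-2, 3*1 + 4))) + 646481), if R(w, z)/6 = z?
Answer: 1/646608 ≈ 1.5465e-6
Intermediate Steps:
R(w, z) = 6*z
Y(E) = -1 - 3*E
1/(b(Y(R(-2, 3*1 + 4))) + 646481) = 1/(-(-1 - 18*(3*1 + 4)) + 646481) = 1/(-(-1 - 18*(3 + 4)) + 646481) = 1/(-(-1 - 18*7) + 646481) = 1/(-(-1 - 3*42) + 646481) = 1/(-(-1 - 126) + 646481) = 1/(-1*(-127) + 646481) = 1/(127 + 646481) = 1/646608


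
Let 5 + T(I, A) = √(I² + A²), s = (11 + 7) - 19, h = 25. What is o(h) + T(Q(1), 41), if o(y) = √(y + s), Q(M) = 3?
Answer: -5 + 2*√6 + 13*√10 ≈ 41.009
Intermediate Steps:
s = -1 (s = 18 - 19 = -1)
T(I, A) = -5 + √(A² + I²) (T(I, A) = -5 + √(I² + A²) = -5 + √(A² + I²))
o(y) = √(-1 + y) (o(y) = √(y - 1) = √(-1 + y))
o(h) + T(Q(1), 41) = √(-1 + 25) + (-5 + √(41² + 3²)) = √24 + (-5 + √(1681 + 9)) = 2*√6 + (-5 + √1690) = 2*√6 + (-5 + 13*√10) = -5 + 2*√6 + 13*√10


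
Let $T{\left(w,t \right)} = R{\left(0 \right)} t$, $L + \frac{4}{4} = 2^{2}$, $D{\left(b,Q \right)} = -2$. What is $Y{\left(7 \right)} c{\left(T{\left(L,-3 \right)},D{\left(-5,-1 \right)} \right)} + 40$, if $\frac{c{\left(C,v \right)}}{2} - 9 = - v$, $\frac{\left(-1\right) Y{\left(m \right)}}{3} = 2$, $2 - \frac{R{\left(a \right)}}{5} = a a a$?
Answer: $-92$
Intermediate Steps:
$R{\left(a \right)} = 10 - 5 a^{3}$ ($R{\left(a \right)} = 10 - 5 a a a = 10 - 5 a^{2} a = 10 - 5 a^{3}$)
$L = 3$ ($L = -1 + 2^{2} = -1 + 4 = 3$)
$T{\left(w,t \right)} = 10 t$ ($T{\left(w,t \right)} = \left(10 - 5 \cdot 0^{3}\right) t = \left(10 - 0\right) t = \left(10 + 0\right) t = 10 t$)
$Y{\left(m \right)} = -6$ ($Y{\left(m \right)} = \left(-3\right) 2 = -6$)
$c{\left(C,v \right)} = 18 - 2 v$ ($c{\left(C,v \right)} = 18 + 2 \left(- v\right) = 18 - 2 v$)
$Y{\left(7 \right)} c{\left(T{\left(L,-3 \right)},D{\left(-5,-1 \right)} \right)} + 40 = - 6 \left(18 - -4\right) + 40 = - 6 \left(18 + 4\right) + 40 = \left(-6\right) 22 + 40 = -132 + 40 = -92$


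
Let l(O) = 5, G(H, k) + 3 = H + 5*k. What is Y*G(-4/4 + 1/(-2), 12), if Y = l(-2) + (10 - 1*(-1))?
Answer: 888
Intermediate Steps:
G(H, k) = -3 + H + 5*k (G(H, k) = -3 + (H + 5*k) = -3 + H + 5*k)
Y = 16 (Y = 5 + (10 - 1*(-1)) = 5 + (10 + 1) = 5 + 11 = 16)
Y*G(-4/4 + 1/(-2), 12) = 16*(-3 + (-4/4 + 1/(-2)) + 5*12) = 16*(-3 + (-4*¼ + 1*(-½)) + 60) = 16*(-3 + (-1 - ½) + 60) = 16*(-3 - 3/2 + 60) = 16*(111/2) = 888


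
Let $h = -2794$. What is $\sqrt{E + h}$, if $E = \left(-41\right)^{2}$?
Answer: $i \sqrt{1113} \approx 33.362 i$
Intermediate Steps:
$E = 1681$
$\sqrt{E + h} = \sqrt{1681 - 2794} = \sqrt{-1113} = i \sqrt{1113}$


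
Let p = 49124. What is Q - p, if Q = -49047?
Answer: -98171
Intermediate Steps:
Q - p = -49047 - 1*49124 = -49047 - 49124 = -98171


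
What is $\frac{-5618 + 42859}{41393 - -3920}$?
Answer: $\frac{37241}{45313} \approx 0.82186$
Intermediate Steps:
$\frac{-5618 + 42859}{41393 - -3920} = \frac{37241}{41393 + \left(-5988 + 9908\right)} = \frac{37241}{41393 + 3920} = \frac{37241}{45313}$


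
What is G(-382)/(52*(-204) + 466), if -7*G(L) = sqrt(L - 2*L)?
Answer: sqrt(382)/70994 ≈ 0.00027530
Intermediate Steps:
G(L) = -sqrt(-L)/7 (G(L) = -sqrt(L - 2*L)/7 = -sqrt(-L)/7)
G(-382)/(52*(-204) + 466) = (-sqrt(382)/7)/(52*(-204) + 466) = (-sqrt(382)/7)/(-10608 + 466) = -sqrt(382)/7/(-10142) = -sqrt(382)/7*(-1/10142) = sqrt(382)/70994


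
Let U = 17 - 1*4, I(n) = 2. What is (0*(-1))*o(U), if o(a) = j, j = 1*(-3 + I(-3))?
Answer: 0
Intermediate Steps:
U = 13 (U = 17 - 4 = 13)
j = -1 (j = 1*(-3 + 2) = 1*(-1) = -1)
o(a) = -1
(0*(-1))*o(U) = (0*(-1))*(-1) = 0*(-1) = 0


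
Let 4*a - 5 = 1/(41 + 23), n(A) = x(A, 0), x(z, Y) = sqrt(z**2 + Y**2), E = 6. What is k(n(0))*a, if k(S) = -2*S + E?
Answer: 963/128 ≈ 7.5234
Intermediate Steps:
x(z, Y) = sqrt(Y**2 + z**2)
n(A) = sqrt(A**2) (n(A) = sqrt(0**2 + A**2) = sqrt(0 + A**2) = sqrt(A**2))
k(S) = 6 - 2*S (k(S) = -2*S + 6 = 6 - 2*S)
a = 321/256 (a = 5/4 + 1/(4*(41 + 23)) = 5/4 + (1/4)/64 = 5/4 + (1/4)*(1/64) = 5/4 + 1/256 = 321/256 ≈ 1.2539)
k(n(0))*a = (6 - 2*sqrt(0**2))*(321/256) = (6 - 2*sqrt(0))*(321/256) = (6 - 2*0)*(321/256) = (6 + 0)*(321/256) = 6*(321/256) = 963/128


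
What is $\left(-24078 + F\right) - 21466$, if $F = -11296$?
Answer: $-56840$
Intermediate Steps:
$\left(-24078 + F\right) - 21466 = \left(-24078 - 11296\right) - 21466 = -35374 - 21466 = -56840$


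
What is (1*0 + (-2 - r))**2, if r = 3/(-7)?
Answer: 121/49 ≈ 2.4694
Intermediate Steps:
r = -3/7 (r = 3*(-1/7) = -3/7 ≈ -0.42857)
(1*0 + (-2 - r))**2 = (1*0 + (-2 - 1*(-3/7)))**2 = (0 + (-2 + 3/7))**2 = (0 - 11/7)**2 = (-11/7)**2 = 121/49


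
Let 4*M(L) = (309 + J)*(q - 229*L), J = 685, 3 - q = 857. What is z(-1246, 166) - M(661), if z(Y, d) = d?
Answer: 75655163/2 ≈ 3.7828e+7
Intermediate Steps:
q = -854 (q = 3 - 1*857 = 3 - 857 = -854)
M(L) = -212219 - 113813*L/2 (M(L) = ((309 + 685)*(-854 - 229*L))/4 = (994*(-854 - 229*L))/4 = (-848876 - 227626*L)/4 = -212219 - 113813*L/2)
z(-1246, 166) - M(661) = 166 - (-212219 - 113813/2*661) = 166 - (-212219 - 75230393/2) = 166 - 1*(-75654831/2) = 166 + 75654831/2 = 75655163/2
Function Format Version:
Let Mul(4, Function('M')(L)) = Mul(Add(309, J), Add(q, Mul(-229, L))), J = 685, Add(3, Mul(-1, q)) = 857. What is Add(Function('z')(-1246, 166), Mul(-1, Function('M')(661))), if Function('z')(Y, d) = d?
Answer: Rational(75655163, 2) ≈ 3.7828e+7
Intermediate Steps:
q = -854 (q = Add(3, Mul(-1, 857)) = Add(3, -857) = -854)
Function('M')(L) = Add(-212219, Mul(Rational(-113813, 2), L)) (Function('M')(L) = Mul(Rational(1, 4), Mul(Add(309, 685), Add(-854, Mul(-229, L)))) = Mul(Rational(1, 4), Mul(994, Add(-854, Mul(-229, L)))) = Mul(Rational(1, 4), Add(-848876, Mul(-227626, L))) = Add(-212219, Mul(Rational(-113813, 2), L)))
Add(Function('z')(-1246, 166), Mul(-1, Function('M')(661))) = Add(166, Mul(-1, Add(-212219, Mul(Rational(-113813, 2), 661)))) = Add(166, Mul(-1, Add(-212219, Rational(-75230393, 2)))) = Add(166, Mul(-1, Rational(-75654831, 2))) = Add(166, Rational(75654831, 2)) = Rational(75655163, 2)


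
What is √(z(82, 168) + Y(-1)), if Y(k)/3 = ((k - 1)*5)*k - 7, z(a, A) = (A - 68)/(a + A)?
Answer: √235/5 ≈ 3.0659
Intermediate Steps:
z(a, A) = (-68 + A)/(A + a)
Y(k) = -21 + 3*k*(-5 + 5*k) (Y(k) = 3*(((k - 1)*5)*k - 7) = 3*(((-1 + k)*5)*k - 7) = 3*((-5 + 5*k)*k - 7) = 3*(k*(-5 + 5*k) - 7) = 3*(-7 + k*(-5 + 5*k)) = -21 + 3*k*(-5 + 5*k))
√(z(82, 168) + Y(-1)) = √((-68 + 168)/(168 + 82) + (-21 - 15*(-1) + 15*(-1)²)) = √(100/250 + (-21 + 15 + 15*1)) = √((1/250)*100 + (-21 + 15 + 15)) = √(⅖ + 9) = √(47/5) = √235/5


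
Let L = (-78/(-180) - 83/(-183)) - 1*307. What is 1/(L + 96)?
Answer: -610/128169 ≈ -0.0047593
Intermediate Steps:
L = -186729/610 (L = (-78*(-1/180) - 83*(-1/183)) - 307 = (13/30 + 83/183) - 307 = 541/610 - 307 = -186729/610 ≈ -306.11)
1/(L + 96) = 1/(-186729/610 + 96) = 1/(-128169/610) = -610/128169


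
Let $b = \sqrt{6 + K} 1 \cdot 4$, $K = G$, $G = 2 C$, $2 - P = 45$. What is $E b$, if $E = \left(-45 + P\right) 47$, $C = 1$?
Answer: $- 33088 \sqrt{2} \approx -46794.0$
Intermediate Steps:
$P = -43$ ($P = 2 - 45 = -43$)
$G = 2$ ($G = 2 \cdot 1 = 2$)
$K = 2$
$E = -4136$ ($E = \left(-45 - 43\right) 47 = \left(-88\right) 47 = -4136$)
$b = 8 \sqrt{2}$ ($b = \sqrt{6 + 2} \cdot 1 \cdot 4 = \sqrt{8} \cdot 1 \cdot 4 = 2 \sqrt{2} \cdot 1 \cdot 4 = 2 \sqrt{2} \cdot 4 = 8 \sqrt{2} \approx 11.314$)
$E b = - 4136 \cdot 8 \sqrt{2} = - 33088 \sqrt{2}$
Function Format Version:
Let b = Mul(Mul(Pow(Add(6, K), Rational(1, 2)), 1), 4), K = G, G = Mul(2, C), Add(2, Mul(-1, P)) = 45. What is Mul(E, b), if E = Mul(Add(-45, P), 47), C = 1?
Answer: Mul(-33088, Pow(2, Rational(1, 2))) ≈ -46794.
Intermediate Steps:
P = -43 (P = Add(2, Mul(-1, 45)) = Add(2, -45) = -43)
G = 2 (G = Mul(2, 1) = 2)
K = 2
E = -4136 (E = Mul(Add(-45, -43), 47) = Mul(-88, 47) = -4136)
b = Mul(8, Pow(2, Rational(1, 2))) (b = Mul(Mul(Pow(Add(6, 2), Rational(1, 2)), 1), 4) = Mul(Mul(Pow(8, Rational(1, 2)), 1), 4) = Mul(Mul(Mul(2, Pow(2, Rational(1, 2))), 1), 4) = Mul(Mul(2, Pow(2, Rational(1, 2))), 4) = Mul(8, Pow(2, Rational(1, 2))) ≈ 11.314)
Mul(E, b) = Mul(-4136, Mul(8, Pow(2, Rational(1, 2)))) = Mul(-33088, Pow(2, Rational(1, 2)))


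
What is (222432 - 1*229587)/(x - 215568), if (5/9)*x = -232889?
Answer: 3975/352649 ≈ 0.011272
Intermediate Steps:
x = -2096001/5 (x = (9/5)*(-232889) = -2096001/5 ≈ -4.1920e+5)
(222432 - 1*229587)/(x - 215568) = (222432 - 1*229587)/(-2096001/5 - 215568) = (222432 - 229587)/(-3173841/5) = -7155*(-5/3173841) = 3975/352649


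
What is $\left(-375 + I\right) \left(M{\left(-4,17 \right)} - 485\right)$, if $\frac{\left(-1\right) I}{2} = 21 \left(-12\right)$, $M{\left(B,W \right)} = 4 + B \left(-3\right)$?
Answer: $-60501$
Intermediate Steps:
$M{\left(B,W \right)} = 4 - 3 B$
$I = 504$ ($I = - 2 \cdot 21 \left(-12\right) = \left(-2\right) \left(-252\right) = 504$)
$\left(-375 + I\right) \left(M{\left(-4,17 \right)} - 485\right) = \left(-375 + 504\right) \left(\left(4 - -12\right) - 485\right) = 129 \left(\left(4 + 12\right) - 485\right) = 129 \left(16 - 485\right) = 129 \left(-469\right) = -60501$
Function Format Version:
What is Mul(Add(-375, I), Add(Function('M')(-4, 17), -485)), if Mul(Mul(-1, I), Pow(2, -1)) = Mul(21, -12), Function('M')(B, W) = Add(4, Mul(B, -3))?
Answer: -60501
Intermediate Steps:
Function('M')(B, W) = Add(4, Mul(-3, B))
I = 504 (I = Mul(-2, Mul(21, -12)) = Mul(-2, -252) = 504)
Mul(Add(-375, I), Add(Function('M')(-4, 17), -485)) = Mul(Add(-375, 504), Add(Add(4, Mul(-3, -4)), -485)) = Mul(129, Add(Add(4, 12), -485)) = Mul(129, Add(16, -485)) = Mul(129, -469) = -60501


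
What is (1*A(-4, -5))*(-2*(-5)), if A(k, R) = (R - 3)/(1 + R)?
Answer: 20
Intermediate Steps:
A(k, R) = (-3 + R)/(1 + R)
(1*A(-4, -5))*(-2*(-5)) = (1*((-3 - 5)/(1 - 5)))*(-2*(-5)) = (1*(-8/(-4)))*10 = (1*(-¼*(-8)))*10 = (1*2)*10 = 2*10 = 20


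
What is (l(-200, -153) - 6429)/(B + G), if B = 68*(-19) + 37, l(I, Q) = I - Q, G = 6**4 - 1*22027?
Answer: 3238/10993 ≈ 0.29455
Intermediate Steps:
G = -20731 (G = 1296 - 22027 = -20731)
B = -1255 (B = -1292 + 37 = -1255)
(l(-200, -153) - 6429)/(B + G) = ((-200 - 1*(-153)) - 6429)/(-1255 - 20731) = ((-200 + 153) - 6429)/(-21986) = (-47 - 6429)*(-1/21986) = -6476*(-1/21986) = 3238/10993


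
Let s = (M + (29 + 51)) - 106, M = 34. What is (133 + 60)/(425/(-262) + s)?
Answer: 50566/1671 ≈ 30.261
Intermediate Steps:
s = 8 (s = (34 + (29 + 51)) - 106 = (34 + 80) - 106 = 114 - 106 = 8)
(133 + 60)/(425/(-262) + s) = (133 + 60)/(425/(-262) + 8) = 193/(425*(-1/262) + 8) = 193/(-425/262 + 8) = 193/(1671/262) = 193*(262/1671) = 50566/1671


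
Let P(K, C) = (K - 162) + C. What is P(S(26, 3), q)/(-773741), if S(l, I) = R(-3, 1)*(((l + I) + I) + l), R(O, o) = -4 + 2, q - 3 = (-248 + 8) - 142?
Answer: 657/773741 ≈ 0.00084912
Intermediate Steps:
q = -379 (q = 3 + ((-248 + 8) - 142) = 3 + (-240 - 142) = 3 - 382 = -379)
R(O, o) = -2
S(l, I) = -4*I - 4*l (S(l, I) = -2*(((l + I) + I) + l) = -2*(((I + l) + I) + l) = -2*((l + 2*I) + l) = -2*(2*I + 2*l) = -4*I - 4*l)
P(K, C) = -162 + C + K (P(K, C) = (-162 + K) + C = -162 + C + K)
P(S(26, 3), q)/(-773741) = (-162 - 379 + (-4*3 - 4*26))/(-773741) = (-162 - 379 + (-12 - 104))*(-1/773741) = (-162 - 379 - 116)*(-1/773741) = -657*(-1/773741) = 657/773741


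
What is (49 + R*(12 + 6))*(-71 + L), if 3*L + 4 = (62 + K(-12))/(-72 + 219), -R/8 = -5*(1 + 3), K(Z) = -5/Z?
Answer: -159856033/756 ≈ -2.1145e+5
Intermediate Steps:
R = 160 (R = -(-40)*(1 + 3) = -(-40)*4 = -8*(-20) = 160)
L = -901/756 (L = -4/3 + ((62 - 5/(-12))/(-72 + 219))/3 = -4/3 + ((62 - 5*(-1/12))/147)/3 = -4/3 + ((62 + 5/12)*(1/147))/3 = -4/3 + ((749/12)*(1/147))/3 = -4/3 + (⅓)*(107/252) = -4/3 + 107/756 = -901/756 ≈ -1.1918)
(49 + R*(12 + 6))*(-71 + L) = (49 + 160*(12 + 6))*(-71 - 901/756) = (49 + 160*18)*(-54577/756) = (49 + 2880)*(-54577/756) = 2929*(-54577/756) = -159856033/756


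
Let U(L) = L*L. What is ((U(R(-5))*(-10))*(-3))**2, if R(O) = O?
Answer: 562500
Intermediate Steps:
U(L) = L**2
((U(R(-5))*(-10))*(-3))**2 = (((-5)**2*(-10))*(-3))**2 = ((25*(-10))*(-3))**2 = (-250*(-3))**2 = 750**2 = 562500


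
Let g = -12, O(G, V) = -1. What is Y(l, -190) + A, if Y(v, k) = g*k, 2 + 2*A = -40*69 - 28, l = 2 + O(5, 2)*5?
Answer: 885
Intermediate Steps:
l = -3 (l = 2 - 1*5 = 2 - 5 = -3)
A = -1395 (A = -1 + (-40*69 - 28)/2 = -1 + (-2760 - 28)/2 = -1 + (1/2)*(-2788) = -1 - 1394 = -1395)
Y(v, k) = -12*k
Y(l, -190) + A = -12*(-190) - 1395 = 2280 - 1395 = 885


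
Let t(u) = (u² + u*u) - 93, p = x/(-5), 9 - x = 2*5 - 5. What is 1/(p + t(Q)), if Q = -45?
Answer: 5/19781 ≈ 0.00025277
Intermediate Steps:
x = 4 (x = 9 - (2*5 - 5) = 9 - (10 - 5) = 9 - 1*5 = 9 - 5 = 4)
p = -⅘ (p = 4/(-5) = -⅕*4 = -⅘ ≈ -0.80000)
t(u) = -93 + 2*u² (t(u) = (u² + u²) - 93 = 2*u² - 93 = -93 + 2*u²)
1/(p + t(Q)) = 1/(-⅘ + (-93 + 2*(-45)²)) = 1/(-⅘ + (-93 + 2*2025)) = 1/(-⅘ + (-93 + 4050)) = 1/(-⅘ + 3957) = 1/(19781/5) = 5/19781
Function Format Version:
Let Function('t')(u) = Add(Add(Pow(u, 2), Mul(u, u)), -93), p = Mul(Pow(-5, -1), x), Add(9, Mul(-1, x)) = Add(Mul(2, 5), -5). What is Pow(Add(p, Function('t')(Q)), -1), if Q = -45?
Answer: Rational(5, 19781) ≈ 0.00025277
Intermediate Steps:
x = 4 (x = Add(9, Mul(-1, Add(Mul(2, 5), -5))) = Add(9, Mul(-1, Add(10, -5))) = Add(9, Mul(-1, 5)) = Add(9, -5) = 4)
p = Rational(-4, 5) (p = Mul(Pow(-5, -1), 4) = Mul(Rational(-1, 5), 4) = Rational(-4, 5) ≈ -0.80000)
Function('t')(u) = Add(-93, Mul(2, Pow(u, 2))) (Function('t')(u) = Add(Add(Pow(u, 2), Pow(u, 2)), -93) = Add(Mul(2, Pow(u, 2)), -93) = Add(-93, Mul(2, Pow(u, 2))))
Pow(Add(p, Function('t')(Q)), -1) = Pow(Add(Rational(-4, 5), Add(-93, Mul(2, Pow(-45, 2)))), -1) = Pow(Add(Rational(-4, 5), Add(-93, Mul(2, 2025))), -1) = Pow(Add(Rational(-4, 5), Add(-93, 4050)), -1) = Pow(Add(Rational(-4, 5), 3957), -1) = Pow(Rational(19781, 5), -1) = Rational(5, 19781)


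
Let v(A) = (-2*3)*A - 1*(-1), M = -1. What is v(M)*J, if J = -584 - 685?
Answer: -8883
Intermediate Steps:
J = -1269
v(A) = 1 - 6*A (v(A) = -6*A + 1 = 1 - 6*A)
v(M)*J = (1 - 6*(-1))*(-1269) = (1 + 6)*(-1269) = 7*(-1269) = -8883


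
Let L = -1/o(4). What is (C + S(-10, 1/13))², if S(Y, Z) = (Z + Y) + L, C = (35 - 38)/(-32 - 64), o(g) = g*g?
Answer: 17147881/173056 ≈ 99.089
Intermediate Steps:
o(g) = g²
C = 1/32 (C = -3/(-96) = -3*(-1/96) = 1/32 ≈ 0.031250)
L = -1/16 (L = -1/(4²) = -1/16 ≈ -0.062500)
S(Y, Z) = -1/16 + Y + Z (S(Y, Z) = (Z + Y) - 1/16 = (Y + Z) - 1/16 = -1/16 + Y + Z)
(C + S(-10, 1/13))² = (1/32 + (-1/16 - 10 + 1/13))² = (1/32 - 2077/208)² = (-4141/416)² = 17147881/173056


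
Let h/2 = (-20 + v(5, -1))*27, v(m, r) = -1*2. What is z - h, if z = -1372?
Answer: -184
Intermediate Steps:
v(m, r) = -2
h = -1188 (h = 2*((-20 - 2)*27) = 2*(-22*27) = 2*(-594) = -1188)
z - h = -1372 - 1*(-1188) = -1372 + 1188 = -184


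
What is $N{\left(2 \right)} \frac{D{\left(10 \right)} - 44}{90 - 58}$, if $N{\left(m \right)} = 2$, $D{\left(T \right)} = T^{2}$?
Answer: $\frac{7}{2} \approx 3.5$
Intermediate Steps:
$N{\left(2 \right)} \frac{D{\left(10 \right)} - 44}{90 - 58} = 2 \frac{10^{2} - 44}{90 - 58} = 2 \frac{100 - 44}{32} = 2 \cdot 56 \cdot \frac{1}{32} = 2 \cdot \frac{7}{4} = \frac{7}{2}$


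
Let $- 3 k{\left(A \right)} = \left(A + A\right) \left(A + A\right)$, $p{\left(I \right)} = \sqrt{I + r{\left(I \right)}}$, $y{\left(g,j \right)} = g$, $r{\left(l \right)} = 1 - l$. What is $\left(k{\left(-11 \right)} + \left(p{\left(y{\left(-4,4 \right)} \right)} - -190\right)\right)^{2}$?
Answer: $\frac{7921}{9} \approx 880.11$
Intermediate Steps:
$p{\left(I \right)} = 1$ ($p{\left(I \right)} = \sqrt{I - \left(-1 + I\right)} = \sqrt{1} = 1$)
$k{\left(A \right)} = - \frac{4 A^{2}}{3}$ ($k{\left(A \right)} = - \frac{\left(A + A\right) \left(A + A\right)}{3} = - \frac{2 A 2 A}{3} = - \frac{4 A^{2}}{3}$)
$\left(k{\left(-11 \right)} + \left(p{\left(y{\left(-4,4 \right)} \right)} - -190\right)\right)^{2} = \left(- \frac{4 \left(-11\right)^{2}}{3} + \left(1 - -190\right)\right)^{2} = \left(\left(- \frac{4}{3}\right) 121 + \left(1 + 190\right)\right)^{2} = \left(- \frac{484}{3} + 191\right)^{2} = \left(\frac{89}{3}\right)^{2} = \frac{7921}{9}$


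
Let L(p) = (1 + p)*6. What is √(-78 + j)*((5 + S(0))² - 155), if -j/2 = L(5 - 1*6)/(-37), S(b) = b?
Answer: -130*I*√78 ≈ -1148.1*I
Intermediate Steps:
L(p) = 6 + 6*p
j = 0 (j = -2*(6 + 6*(5 - 1*6))/(-37) = -2*(6 + 6*(5 - 6))*(-1)/37 = -2*(6 + 6*(-1))*(-1)/37 = -2*(6 - 6)*(-1)/37 = -0*(-1)/37 = -2*0 = 0)
√(-78 + j)*((5 + S(0))² - 155) = √(-78 + 0)*((5 + 0)² - 155) = √(-78)*(5² - 155) = (I*√78)*(25 - 155) = (I*√78)*(-130) = -130*I*√78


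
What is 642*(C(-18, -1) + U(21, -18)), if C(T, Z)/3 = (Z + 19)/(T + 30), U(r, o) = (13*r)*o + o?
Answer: -3163455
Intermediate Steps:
U(r, o) = o + 13*o*r (U(r, o) = 13*o*r + o = o + 13*o*r)
C(T, Z) = 3*(19 + Z)/(30 + T) (C(T, Z) = 3*((Z + 19)/(T + 30)) = 3*((19 + Z)/(30 + T)) = 3*(19 + Z)/(30 + T))
642*(C(-18, -1) + U(21, -18)) = 642*(3*(19 - 1)/(30 - 18) - 18*(1 + 13*21)) = 642*(3*18/12 - 18*(1 + 273)) = 642*(3*(1/12)*18 - 18*274) = 642*(9/2 - 4932) = 642*(-9855/2) = -3163455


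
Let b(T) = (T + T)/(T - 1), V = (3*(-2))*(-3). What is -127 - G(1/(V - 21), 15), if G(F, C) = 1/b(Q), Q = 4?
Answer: -1019/8 ≈ -127.38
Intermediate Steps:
V = 18 (V = -6*(-3) = 18)
b(T) = 2*T/(-1 + T) (b(T) = (2*T)/(-1 + T) = 2*T/(-1 + T))
G(F, C) = 3/8 (G(F, C) = 1/(2*4/(-1 + 4)) = 1/(2*4/3) = 1/(2*4*(⅓)) = 1/(8/3) = 1*(3/8) = 3/8)
-127 - G(1/(V - 21), 15) = -127 - 1*3/8 = -127 - 3/8 = -1019/8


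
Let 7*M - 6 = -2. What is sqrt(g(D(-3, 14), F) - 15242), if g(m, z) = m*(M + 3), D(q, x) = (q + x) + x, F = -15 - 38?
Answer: I*sqrt(742483)/7 ≈ 123.1*I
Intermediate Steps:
F = -53
M = 4/7 (M = 6/7 + (1/7)*(-2) = 6/7 - 2/7 = 4/7 ≈ 0.57143)
D(q, x) = q + 2*x
g(m, z) = 25*m/7 (g(m, z) = m*(4/7 + 3) = m*(25/7) = 25*m/7)
sqrt(g(D(-3, 14), F) - 15242) = sqrt(25*(-3 + 2*14)/7 - 15242) = sqrt(25*(-3 + 28)/7 - 15242) = sqrt((25/7)*25 - 15242) = sqrt(625/7 - 15242) = sqrt(-106069/7) = I*sqrt(742483)/7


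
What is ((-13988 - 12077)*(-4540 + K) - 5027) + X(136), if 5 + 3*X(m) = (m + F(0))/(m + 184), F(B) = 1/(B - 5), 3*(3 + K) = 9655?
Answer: 165707559079/4800 ≈ 3.4522e+7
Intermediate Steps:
K = 9646/3 (K = -3 + (1/3)*9655 = -3 + 9655/3 = 9646/3 ≈ 3215.3)
F(B) = 1/(-5 + B)
X(m) = -5/3 + (-1/5 + m)/(3*(184 + m)) (X(m) = -5/3 + ((m + 1/(-5 + 0))/(m + 184))/3 = -5/3 + ((m + 1/(-5))/(184 + m))/3 = -5/3 + ((m - 1/5)/(184 + m))/3 = -5/3 + ((-1/5 + m)/(184 + m))/3 = -5/3 + (-1/5 + m)/(3*(184 + m)))
((-13988 - 12077)*(-4540 + K) - 5027) + X(136) = ((-13988 - 12077)*(-4540 + 9646/3) - 5027) + (-4601 - 20*136)/(15*(184 + 136)) = (-26065*(-3974/3) - 5027) + (1/15)*(-4601 - 2720)/320 = (103582310/3 - 5027) + (1/15)*(1/320)*(-7321) = 103567229/3 - 7321/4800 = 165707559079/4800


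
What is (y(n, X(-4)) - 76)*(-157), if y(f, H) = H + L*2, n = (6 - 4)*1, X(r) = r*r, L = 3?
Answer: 8478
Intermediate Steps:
X(r) = r²
n = 2 (n = 2*1 = 2)
y(f, H) = 6 + H (y(f, H) = H + 3*2 = H + 6 = 6 + H)
(y(n, X(-4)) - 76)*(-157) = ((6 + (-4)²) - 76)*(-157) = ((6 + 16) - 76)*(-157) = (22 - 76)*(-157) = -54*(-157) = 8478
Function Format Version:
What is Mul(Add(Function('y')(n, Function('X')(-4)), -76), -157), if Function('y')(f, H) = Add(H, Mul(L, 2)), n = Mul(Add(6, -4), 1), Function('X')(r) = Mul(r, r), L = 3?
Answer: 8478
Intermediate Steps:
Function('X')(r) = Pow(r, 2)
n = 2 (n = Mul(2, 1) = 2)
Function('y')(f, H) = Add(6, H) (Function('y')(f, H) = Add(H, Mul(3, 2)) = Add(H, 6) = Add(6, H))
Mul(Add(Function('y')(n, Function('X')(-4)), -76), -157) = Mul(Add(Add(6, Pow(-4, 2)), -76), -157) = Mul(Add(Add(6, 16), -76), -157) = Mul(Add(22, -76), -157) = Mul(-54, -157) = 8478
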